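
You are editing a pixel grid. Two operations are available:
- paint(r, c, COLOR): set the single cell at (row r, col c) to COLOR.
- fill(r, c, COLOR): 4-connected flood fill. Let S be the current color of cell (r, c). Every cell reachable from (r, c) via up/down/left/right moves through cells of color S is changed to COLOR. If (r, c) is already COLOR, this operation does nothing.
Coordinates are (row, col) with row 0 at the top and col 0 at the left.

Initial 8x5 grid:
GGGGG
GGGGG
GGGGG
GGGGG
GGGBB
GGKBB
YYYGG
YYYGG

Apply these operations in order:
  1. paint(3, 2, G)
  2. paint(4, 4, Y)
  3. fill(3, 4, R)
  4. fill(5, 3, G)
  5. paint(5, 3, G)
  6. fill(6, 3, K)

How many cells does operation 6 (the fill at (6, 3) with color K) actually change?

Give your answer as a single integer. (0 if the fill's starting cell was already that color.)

After op 1 paint(3,2,G):
GGGGG
GGGGG
GGGGG
GGGGG
GGGBB
GGKBB
YYYGG
YYYGG
After op 2 paint(4,4,Y):
GGGGG
GGGGG
GGGGG
GGGGG
GGGBY
GGKBB
YYYGG
YYYGG
After op 3 fill(3,4,R) [25 cells changed]:
RRRRR
RRRRR
RRRRR
RRRRR
RRRBY
RRKBB
YYYGG
YYYGG
After op 4 fill(5,3,G) [3 cells changed]:
RRRRR
RRRRR
RRRRR
RRRRR
RRRGY
RRKGG
YYYGG
YYYGG
After op 5 paint(5,3,G):
RRRRR
RRRRR
RRRRR
RRRRR
RRRGY
RRKGG
YYYGG
YYYGG
After op 6 fill(6,3,K) [7 cells changed]:
RRRRR
RRRRR
RRRRR
RRRRR
RRRKY
RRKKK
YYYKK
YYYKK

Answer: 7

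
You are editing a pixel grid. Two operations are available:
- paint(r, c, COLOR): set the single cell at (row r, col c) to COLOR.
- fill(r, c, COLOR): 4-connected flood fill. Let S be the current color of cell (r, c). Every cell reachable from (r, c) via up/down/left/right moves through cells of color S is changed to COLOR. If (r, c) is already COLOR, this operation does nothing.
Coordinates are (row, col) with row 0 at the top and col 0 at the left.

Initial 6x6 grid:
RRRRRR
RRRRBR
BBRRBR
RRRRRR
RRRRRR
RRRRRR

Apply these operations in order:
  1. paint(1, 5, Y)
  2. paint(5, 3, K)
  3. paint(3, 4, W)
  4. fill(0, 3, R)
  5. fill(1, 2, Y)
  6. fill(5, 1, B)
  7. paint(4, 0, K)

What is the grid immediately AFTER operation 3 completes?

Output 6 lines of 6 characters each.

After op 1 paint(1,5,Y):
RRRRRR
RRRRBY
BBRRBR
RRRRRR
RRRRRR
RRRRRR
After op 2 paint(5,3,K):
RRRRRR
RRRRBY
BBRRBR
RRRRRR
RRRRRR
RRRKRR
After op 3 paint(3,4,W):
RRRRRR
RRRRBY
BBRRBR
RRRRWR
RRRRRR
RRRKRR

Answer: RRRRRR
RRRRBY
BBRRBR
RRRRWR
RRRRRR
RRRKRR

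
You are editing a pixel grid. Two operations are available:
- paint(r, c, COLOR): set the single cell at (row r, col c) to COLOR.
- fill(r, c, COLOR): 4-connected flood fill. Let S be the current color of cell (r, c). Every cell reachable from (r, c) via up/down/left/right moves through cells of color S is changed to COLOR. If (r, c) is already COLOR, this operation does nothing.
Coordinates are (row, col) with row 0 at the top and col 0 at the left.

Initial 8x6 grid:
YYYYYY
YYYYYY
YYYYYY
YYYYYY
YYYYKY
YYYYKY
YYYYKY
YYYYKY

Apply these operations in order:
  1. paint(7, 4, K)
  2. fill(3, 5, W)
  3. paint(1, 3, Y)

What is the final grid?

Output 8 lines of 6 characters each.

After op 1 paint(7,4,K):
YYYYYY
YYYYYY
YYYYYY
YYYYYY
YYYYKY
YYYYKY
YYYYKY
YYYYKY
After op 2 fill(3,5,W) [44 cells changed]:
WWWWWW
WWWWWW
WWWWWW
WWWWWW
WWWWKW
WWWWKW
WWWWKW
WWWWKW
After op 3 paint(1,3,Y):
WWWWWW
WWWYWW
WWWWWW
WWWWWW
WWWWKW
WWWWKW
WWWWKW
WWWWKW

Answer: WWWWWW
WWWYWW
WWWWWW
WWWWWW
WWWWKW
WWWWKW
WWWWKW
WWWWKW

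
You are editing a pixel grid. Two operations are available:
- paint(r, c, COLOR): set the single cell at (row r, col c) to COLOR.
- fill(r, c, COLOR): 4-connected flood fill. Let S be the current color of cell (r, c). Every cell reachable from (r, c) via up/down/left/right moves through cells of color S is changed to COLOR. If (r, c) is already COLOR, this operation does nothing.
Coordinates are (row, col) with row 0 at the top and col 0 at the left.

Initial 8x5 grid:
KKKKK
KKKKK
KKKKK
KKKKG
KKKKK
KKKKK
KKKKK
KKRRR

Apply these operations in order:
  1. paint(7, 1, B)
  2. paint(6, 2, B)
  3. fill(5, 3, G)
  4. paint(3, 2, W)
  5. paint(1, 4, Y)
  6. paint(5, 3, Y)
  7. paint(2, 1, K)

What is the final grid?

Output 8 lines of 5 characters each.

After op 1 paint(7,1,B):
KKKKK
KKKKK
KKKKK
KKKKG
KKKKK
KKKKK
KKKKK
KBRRR
After op 2 paint(6,2,B):
KKKKK
KKKKK
KKKKK
KKKKG
KKKKK
KKKKK
KKBKK
KBRRR
After op 3 fill(5,3,G) [34 cells changed]:
GGGGG
GGGGG
GGGGG
GGGGG
GGGGG
GGGGG
GGBGG
GBRRR
After op 4 paint(3,2,W):
GGGGG
GGGGG
GGGGG
GGWGG
GGGGG
GGGGG
GGBGG
GBRRR
After op 5 paint(1,4,Y):
GGGGG
GGGGY
GGGGG
GGWGG
GGGGG
GGGGG
GGBGG
GBRRR
After op 6 paint(5,3,Y):
GGGGG
GGGGY
GGGGG
GGWGG
GGGGG
GGGYG
GGBGG
GBRRR
After op 7 paint(2,1,K):
GGGGG
GGGGY
GKGGG
GGWGG
GGGGG
GGGYG
GGBGG
GBRRR

Answer: GGGGG
GGGGY
GKGGG
GGWGG
GGGGG
GGGYG
GGBGG
GBRRR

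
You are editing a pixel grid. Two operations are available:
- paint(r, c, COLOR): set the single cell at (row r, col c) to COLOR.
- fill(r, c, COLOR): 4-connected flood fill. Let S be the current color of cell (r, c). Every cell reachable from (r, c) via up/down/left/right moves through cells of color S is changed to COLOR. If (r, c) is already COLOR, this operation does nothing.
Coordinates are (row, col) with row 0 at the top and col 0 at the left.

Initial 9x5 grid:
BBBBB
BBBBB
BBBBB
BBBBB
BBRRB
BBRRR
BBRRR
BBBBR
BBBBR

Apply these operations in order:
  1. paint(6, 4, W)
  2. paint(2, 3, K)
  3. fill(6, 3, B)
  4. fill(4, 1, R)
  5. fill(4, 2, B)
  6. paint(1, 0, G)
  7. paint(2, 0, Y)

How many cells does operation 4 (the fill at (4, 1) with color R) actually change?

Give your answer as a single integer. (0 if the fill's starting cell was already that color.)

After op 1 paint(6,4,W):
BBBBB
BBBBB
BBBBB
BBBBB
BBRRB
BBRRR
BBRRW
BBBBR
BBBBR
After op 2 paint(2,3,K):
BBBBB
BBBBB
BBBKB
BBBBB
BBRRB
BBRRR
BBRRW
BBBBR
BBBBR
After op 3 fill(6,3,B) [7 cells changed]:
BBBBB
BBBBB
BBBKB
BBBBB
BBBBB
BBBBB
BBBBW
BBBBR
BBBBR
After op 4 fill(4,1,R) [41 cells changed]:
RRRRR
RRRRR
RRRKR
RRRRR
RRRRR
RRRRR
RRRRW
RRRRR
RRRRR

Answer: 41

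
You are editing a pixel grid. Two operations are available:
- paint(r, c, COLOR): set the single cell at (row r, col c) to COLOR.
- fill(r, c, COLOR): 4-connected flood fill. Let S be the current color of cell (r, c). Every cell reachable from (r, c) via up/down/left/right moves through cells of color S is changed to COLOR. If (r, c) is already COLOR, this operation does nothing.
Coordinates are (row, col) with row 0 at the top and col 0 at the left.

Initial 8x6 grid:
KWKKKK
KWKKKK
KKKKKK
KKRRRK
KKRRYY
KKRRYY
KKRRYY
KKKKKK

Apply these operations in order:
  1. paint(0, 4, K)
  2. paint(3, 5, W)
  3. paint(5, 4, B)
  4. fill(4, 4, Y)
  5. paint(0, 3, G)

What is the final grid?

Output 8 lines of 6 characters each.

Answer: KWKGKK
KWKKKK
KKKKKK
KKRRRW
KKRRYY
KKRRBY
KKRRYY
KKKKKK

Derivation:
After op 1 paint(0,4,K):
KWKKKK
KWKKKK
KKKKKK
KKRRRK
KKRRYY
KKRRYY
KKRRYY
KKKKKK
After op 2 paint(3,5,W):
KWKKKK
KWKKKK
KKKKKK
KKRRRW
KKRRYY
KKRRYY
KKRRYY
KKKKKK
After op 3 paint(5,4,B):
KWKKKK
KWKKKK
KKKKKK
KKRRRW
KKRRYY
KKRRBY
KKRRYY
KKKKKK
After op 4 fill(4,4,Y) [0 cells changed]:
KWKKKK
KWKKKK
KKKKKK
KKRRRW
KKRRYY
KKRRBY
KKRRYY
KKKKKK
After op 5 paint(0,3,G):
KWKGKK
KWKKKK
KKKKKK
KKRRRW
KKRRYY
KKRRBY
KKRRYY
KKKKKK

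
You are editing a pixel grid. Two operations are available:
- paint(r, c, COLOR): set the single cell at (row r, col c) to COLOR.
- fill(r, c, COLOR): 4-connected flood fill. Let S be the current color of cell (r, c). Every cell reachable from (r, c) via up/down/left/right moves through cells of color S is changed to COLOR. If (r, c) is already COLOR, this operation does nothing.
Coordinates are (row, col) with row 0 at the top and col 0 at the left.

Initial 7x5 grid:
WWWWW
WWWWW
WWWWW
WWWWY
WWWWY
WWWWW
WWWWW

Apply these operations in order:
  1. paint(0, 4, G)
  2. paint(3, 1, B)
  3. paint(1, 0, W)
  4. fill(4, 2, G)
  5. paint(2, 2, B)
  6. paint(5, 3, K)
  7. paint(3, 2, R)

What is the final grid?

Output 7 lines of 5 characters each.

After op 1 paint(0,4,G):
WWWWG
WWWWW
WWWWW
WWWWY
WWWWY
WWWWW
WWWWW
After op 2 paint(3,1,B):
WWWWG
WWWWW
WWWWW
WBWWY
WWWWY
WWWWW
WWWWW
After op 3 paint(1,0,W):
WWWWG
WWWWW
WWWWW
WBWWY
WWWWY
WWWWW
WWWWW
After op 4 fill(4,2,G) [31 cells changed]:
GGGGG
GGGGG
GGGGG
GBGGY
GGGGY
GGGGG
GGGGG
After op 5 paint(2,2,B):
GGGGG
GGGGG
GGBGG
GBGGY
GGGGY
GGGGG
GGGGG
After op 6 paint(5,3,K):
GGGGG
GGGGG
GGBGG
GBGGY
GGGGY
GGGKG
GGGGG
After op 7 paint(3,2,R):
GGGGG
GGGGG
GGBGG
GBRGY
GGGGY
GGGKG
GGGGG

Answer: GGGGG
GGGGG
GGBGG
GBRGY
GGGGY
GGGKG
GGGGG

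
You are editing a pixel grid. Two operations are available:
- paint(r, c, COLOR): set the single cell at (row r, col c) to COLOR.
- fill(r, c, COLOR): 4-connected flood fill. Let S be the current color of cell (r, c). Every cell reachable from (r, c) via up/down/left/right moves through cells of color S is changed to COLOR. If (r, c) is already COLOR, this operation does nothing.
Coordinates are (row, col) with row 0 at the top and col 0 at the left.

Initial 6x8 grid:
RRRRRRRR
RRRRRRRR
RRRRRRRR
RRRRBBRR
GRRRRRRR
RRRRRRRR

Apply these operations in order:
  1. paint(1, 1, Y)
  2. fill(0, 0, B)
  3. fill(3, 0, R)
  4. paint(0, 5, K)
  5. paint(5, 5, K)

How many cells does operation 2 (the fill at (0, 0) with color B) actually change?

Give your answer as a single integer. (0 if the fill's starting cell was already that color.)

Answer: 44

Derivation:
After op 1 paint(1,1,Y):
RRRRRRRR
RYRRRRRR
RRRRRRRR
RRRRBBRR
GRRRRRRR
RRRRRRRR
After op 2 fill(0,0,B) [44 cells changed]:
BBBBBBBB
BYBBBBBB
BBBBBBBB
BBBBBBBB
GBBBBBBB
BBBBBBBB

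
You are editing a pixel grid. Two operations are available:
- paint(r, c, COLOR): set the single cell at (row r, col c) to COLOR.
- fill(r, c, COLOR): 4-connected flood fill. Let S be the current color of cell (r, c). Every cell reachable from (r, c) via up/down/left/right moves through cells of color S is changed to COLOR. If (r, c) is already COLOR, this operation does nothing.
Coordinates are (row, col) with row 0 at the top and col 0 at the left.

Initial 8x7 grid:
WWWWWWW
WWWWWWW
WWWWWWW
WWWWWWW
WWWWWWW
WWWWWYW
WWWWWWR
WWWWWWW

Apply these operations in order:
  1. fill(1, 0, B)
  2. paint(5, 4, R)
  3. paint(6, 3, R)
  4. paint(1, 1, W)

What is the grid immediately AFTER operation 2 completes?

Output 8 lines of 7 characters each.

Answer: BBBBBBB
BBBBBBB
BBBBBBB
BBBBBBB
BBBBBBB
BBBBRYB
BBBBBBR
BBBBBBB

Derivation:
After op 1 fill(1,0,B) [54 cells changed]:
BBBBBBB
BBBBBBB
BBBBBBB
BBBBBBB
BBBBBBB
BBBBBYB
BBBBBBR
BBBBBBB
After op 2 paint(5,4,R):
BBBBBBB
BBBBBBB
BBBBBBB
BBBBBBB
BBBBBBB
BBBBRYB
BBBBBBR
BBBBBBB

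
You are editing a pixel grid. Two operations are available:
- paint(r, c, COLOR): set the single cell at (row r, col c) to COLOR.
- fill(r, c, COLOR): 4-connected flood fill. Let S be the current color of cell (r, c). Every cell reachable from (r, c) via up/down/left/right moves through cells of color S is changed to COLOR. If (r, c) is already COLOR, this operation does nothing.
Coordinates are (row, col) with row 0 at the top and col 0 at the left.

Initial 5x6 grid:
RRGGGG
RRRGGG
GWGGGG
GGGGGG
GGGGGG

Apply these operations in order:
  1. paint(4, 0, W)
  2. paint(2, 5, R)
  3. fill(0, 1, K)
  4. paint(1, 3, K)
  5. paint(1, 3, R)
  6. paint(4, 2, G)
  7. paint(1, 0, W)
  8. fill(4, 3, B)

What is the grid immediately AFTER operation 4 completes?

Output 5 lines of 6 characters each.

After op 1 paint(4,0,W):
RRGGGG
RRRGGG
GWGGGG
GGGGGG
WGGGGG
After op 2 paint(2,5,R):
RRGGGG
RRRGGG
GWGGGR
GGGGGG
WGGGGG
After op 3 fill(0,1,K) [5 cells changed]:
KKGGGG
KKKGGG
GWGGGR
GGGGGG
WGGGGG
After op 4 paint(1,3,K):
KKGGGG
KKKKGG
GWGGGR
GGGGGG
WGGGGG

Answer: KKGGGG
KKKKGG
GWGGGR
GGGGGG
WGGGGG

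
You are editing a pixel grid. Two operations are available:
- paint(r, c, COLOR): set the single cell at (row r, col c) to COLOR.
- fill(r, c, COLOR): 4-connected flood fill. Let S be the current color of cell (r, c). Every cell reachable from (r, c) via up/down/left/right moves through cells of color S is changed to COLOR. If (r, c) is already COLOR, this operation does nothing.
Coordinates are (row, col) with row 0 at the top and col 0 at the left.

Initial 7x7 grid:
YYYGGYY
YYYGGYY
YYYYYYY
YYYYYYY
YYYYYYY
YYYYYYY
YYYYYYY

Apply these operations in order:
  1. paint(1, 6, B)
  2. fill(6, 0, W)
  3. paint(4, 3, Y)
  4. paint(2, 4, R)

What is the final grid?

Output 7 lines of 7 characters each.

After op 1 paint(1,6,B):
YYYGGYY
YYYGGYB
YYYYYYY
YYYYYYY
YYYYYYY
YYYYYYY
YYYYYYY
After op 2 fill(6,0,W) [44 cells changed]:
WWWGGWW
WWWGGWB
WWWWWWW
WWWWWWW
WWWWWWW
WWWWWWW
WWWWWWW
After op 3 paint(4,3,Y):
WWWGGWW
WWWGGWB
WWWWWWW
WWWWWWW
WWWYWWW
WWWWWWW
WWWWWWW
After op 4 paint(2,4,R):
WWWGGWW
WWWGGWB
WWWWRWW
WWWWWWW
WWWYWWW
WWWWWWW
WWWWWWW

Answer: WWWGGWW
WWWGGWB
WWWWRWW
WWWWWWW
WWWYWWW
WWWWWWW
WWWWWWW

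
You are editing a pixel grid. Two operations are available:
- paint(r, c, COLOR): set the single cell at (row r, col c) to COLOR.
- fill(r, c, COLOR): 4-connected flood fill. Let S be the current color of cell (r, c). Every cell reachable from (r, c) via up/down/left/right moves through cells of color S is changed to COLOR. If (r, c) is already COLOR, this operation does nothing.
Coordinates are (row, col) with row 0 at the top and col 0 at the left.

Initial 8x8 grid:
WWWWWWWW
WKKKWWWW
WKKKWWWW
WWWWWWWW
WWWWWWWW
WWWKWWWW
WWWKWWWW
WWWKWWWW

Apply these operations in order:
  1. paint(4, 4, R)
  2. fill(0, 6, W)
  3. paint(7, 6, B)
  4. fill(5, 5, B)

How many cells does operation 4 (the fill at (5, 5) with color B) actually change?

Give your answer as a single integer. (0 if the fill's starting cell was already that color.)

After op 1 paint(4,4,R):
WWWWWWWW
WKKKWWWW
WKKKWWWW
WWWWWWWW
WWWWRWWW
WWWKWWWW
WWWKWWWW
WWWKWWWW
After op 2 fill(0,6,W) [0 cells changed]:
WWWWWWWW
WKKKWWWW
WKKKWWWW
WWWWWWWW
WWWWRWWW
WWWKWWWW
WWWKWWWW
WWWKWWWW
After op 3 paint(7,6,B):
WWWWWWWW
WKKKWWWW
WKKKWWWW
WWWWWWWW
WWWWRWWW
WWWKWWWW
WWWKWWWW
WWWKWWBW
After op 4 fill(5,5,B) [53 cells changed]:
BBBBBBBB
BKKKBBBB
BKKKBBBB
BBBBBBBB
BBBBRBBB
BBBKBBBB
BBBKBBBB
BBBKBBBB

Answer: 53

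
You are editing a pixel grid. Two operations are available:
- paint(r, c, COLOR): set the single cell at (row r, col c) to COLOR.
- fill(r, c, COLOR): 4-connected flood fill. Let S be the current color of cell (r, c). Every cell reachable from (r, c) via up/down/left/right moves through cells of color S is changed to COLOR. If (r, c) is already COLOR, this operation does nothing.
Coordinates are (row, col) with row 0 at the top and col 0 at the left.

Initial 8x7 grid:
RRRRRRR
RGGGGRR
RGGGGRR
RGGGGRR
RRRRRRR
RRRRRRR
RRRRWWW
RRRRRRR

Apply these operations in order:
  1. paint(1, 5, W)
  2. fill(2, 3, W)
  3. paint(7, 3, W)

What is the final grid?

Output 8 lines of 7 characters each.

Answer: RRRRRRR
RWWWWWR
RWWWWRR
RWWWWRR
RRRRRRR
RRRRRRR
RRRRWWW
RRRWRRR

Derivation:
After op 1 paint(1,5,W):
RRRRRRR
RGGGGWR
RGGGGRR
RGGGGRR
RRRRRRR
RRRRRRR
RRRRWWW
RRRRRRR
After op 2 fill(2,3,W) [12 cells changed]:
RRRRRRR
RWWWWWR
RWWWWRR
RWWWWRR
RRRRRRR
RRRRRRR
RRRRWWW
RRRRRRR
After op 3 paint(7,3,W):
RRRRRRR
RWWWWWR
RWWWWRR
RWWWWRR
RRRRRRR
RRRRRRR
RRRRWWW
RRRWRRR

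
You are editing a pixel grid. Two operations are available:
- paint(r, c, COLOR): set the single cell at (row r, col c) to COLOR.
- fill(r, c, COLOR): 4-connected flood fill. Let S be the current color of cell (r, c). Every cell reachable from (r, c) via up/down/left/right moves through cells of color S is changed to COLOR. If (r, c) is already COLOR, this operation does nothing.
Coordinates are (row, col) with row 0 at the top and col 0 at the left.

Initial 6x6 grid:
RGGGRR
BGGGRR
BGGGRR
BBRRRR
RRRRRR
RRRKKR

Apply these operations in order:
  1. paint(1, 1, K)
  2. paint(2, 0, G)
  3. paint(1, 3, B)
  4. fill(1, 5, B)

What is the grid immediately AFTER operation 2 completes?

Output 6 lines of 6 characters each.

Answer: RGGGRR
BKGGRR
GGGGRR
BBRRRR
RRRRRR
RRRKKR

Derivation:
After op 1 paint(1,1,K):
RGGGRR
BKGGRR
BGGGRR
BBRRRR
RRRRRR
RRRKKR
After op 2 paint(2,0,G):
RGGGRR
BKGGRR
GGGGRR
BBRRRR
RRRRRR
RRRKKR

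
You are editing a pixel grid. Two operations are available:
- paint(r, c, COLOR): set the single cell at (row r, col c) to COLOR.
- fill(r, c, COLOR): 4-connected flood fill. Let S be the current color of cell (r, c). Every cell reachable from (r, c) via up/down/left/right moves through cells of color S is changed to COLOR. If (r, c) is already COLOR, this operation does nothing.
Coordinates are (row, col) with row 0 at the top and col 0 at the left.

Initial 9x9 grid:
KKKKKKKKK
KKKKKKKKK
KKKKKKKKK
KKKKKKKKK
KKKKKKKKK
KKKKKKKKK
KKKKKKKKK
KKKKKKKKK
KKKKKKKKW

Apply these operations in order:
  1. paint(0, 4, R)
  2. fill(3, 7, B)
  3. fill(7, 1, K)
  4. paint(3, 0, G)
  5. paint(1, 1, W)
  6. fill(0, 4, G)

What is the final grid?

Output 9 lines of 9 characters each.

Answer: KKKKGKKKK
KWKKKKKKK
KKKKKKKKK
GKKKKKKKK
KKKKKKKKK
KKKKKKKKK
KKKKKKKKK
KKKKKKKKK
KKKKKKKKW

Derivation:
After op 1 paint(0,4,R):
KKKKRKKKK
KKKKKKKKK
KKKKKKKKK
KKKKKKKKK
KKKKKKKKK
KKKKKKKKK
KKKKKKKKK
KKKKKKKKK
KKKKKKKKW
After op 2 fill(3,7,B) [79 cells changed]:
BBBBRBBBB
BBBBBBBBB
BBBBBBBBB
BBBBBBBBB
BBBBBBBBB
BBBBBBBBB
BBBBBBBBB
BBBBBBBBB
BBBBBBBBW
After op 3 fill(7,1,K) [79 cells changed]:
KKKKRKKKK
KKKKKKKKK
KKKKKKKKK
KKKKKKKKK
KKKKKKKKK
KKKKKKKKK
KKKKKKKKK
KKKKKKKKK
KKKKKKKKW
After op 4 paint(3,0,G):
KKKKRKKKK
KKKKKKKKK
KKKKKKKKK
GKKKKKKKK
KKKKKKKKK
KKKKKKKKK
KKKKKKKKK
KKKKKKKKK
KKKKKKKKW
After op 5 paint(1,1,W):
KKKKRKKKK
KWKKKKKKK
KKKKKKKKK
GKKKKKKKK
KKKKKKKKK
KKKKKKKKK
KKKKKKKKK
KKKKKKKKK
KKKKKKKKW
After op 6 fill(0,4,G) [1 cells changed]:
KKKKGKKKK
KWKKKKKKK
KKKKKKKKK
GKKKKKKKK
KKKKKKKKK
KKKKKKKKK
KKKKKKKKK
KKKKKKKKK
KKKKKKKKW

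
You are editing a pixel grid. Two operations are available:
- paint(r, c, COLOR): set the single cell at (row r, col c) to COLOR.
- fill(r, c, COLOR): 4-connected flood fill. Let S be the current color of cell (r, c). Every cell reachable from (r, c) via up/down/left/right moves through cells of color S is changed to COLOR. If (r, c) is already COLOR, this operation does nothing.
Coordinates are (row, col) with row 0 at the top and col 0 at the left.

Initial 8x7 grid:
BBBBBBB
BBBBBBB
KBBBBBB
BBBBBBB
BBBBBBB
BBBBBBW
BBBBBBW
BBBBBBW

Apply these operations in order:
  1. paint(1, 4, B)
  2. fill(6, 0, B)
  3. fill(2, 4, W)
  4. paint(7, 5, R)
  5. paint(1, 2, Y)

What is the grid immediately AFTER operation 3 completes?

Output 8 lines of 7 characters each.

Answer: WWWWWWW
WWWWWWW
KWWWWWW
WWWWWWW
WWWWWWW
WWWWWWW
WWWWWWW
WWWWWWW

Derivation:
After op 1 paint(1,4,B):
BBBBBBB
BBBBBBB
KBBBBBB
BBBBBBB
BBBBBBB
BBBBBBW
BBBBBBW
BBBBBBW
After op 2 fill(6,0,B) [0 cells changed]:
BBBBBBB
BBBBBBB
KBBBBBB
BBBBBBB
BBBBBBB
BBBBBBW
BBBBBBW
BBBBBBW
After op 3 fill(2,4,W) [52 cells changed]:
WWWWWWW
WWWWWWW
KWWWWWW
WWWWWWW
WWWWWWW
WWWWWWW
WWWWWWW
WWWWWWW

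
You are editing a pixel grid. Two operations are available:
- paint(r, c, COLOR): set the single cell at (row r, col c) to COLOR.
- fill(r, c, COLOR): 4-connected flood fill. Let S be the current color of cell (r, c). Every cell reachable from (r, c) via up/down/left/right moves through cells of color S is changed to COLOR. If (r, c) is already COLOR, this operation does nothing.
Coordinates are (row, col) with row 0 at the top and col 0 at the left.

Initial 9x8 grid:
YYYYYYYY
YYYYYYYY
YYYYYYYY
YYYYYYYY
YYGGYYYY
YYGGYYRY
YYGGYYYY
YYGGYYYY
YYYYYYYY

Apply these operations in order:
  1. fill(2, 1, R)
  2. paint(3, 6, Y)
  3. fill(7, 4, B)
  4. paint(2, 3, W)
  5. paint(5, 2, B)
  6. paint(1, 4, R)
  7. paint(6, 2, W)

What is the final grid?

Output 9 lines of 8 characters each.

Answer: BBBBBBBB
BBBBRBBB
BBBWBBBB
BBBBBBYB
BBGGBBBB
BBBGBBBB
BBWGBBBB
BBGGBBBB
BBBBBBBB

Derivation:
After op 1 fill(2,1,R) [63 cells changed]:
RRRRRRRR
RRRRRRRR
RRRRRRRR
RRRRRRRR
RRGGRRRR
RRGGRRRR
RRGGRRRR
RRGGRRRR
RRRRRRRR
After op 2 paint(3,6,Y):
RRRRRRRR
RRRRRRRR
RRRRRRRR
RRRRRRYR
RRGGRRRR
RRGGRRRR
RRGGRRRR
RRGGRRRR
RRRRRRRR
After op 3 fill(7,4,B) [63 cells changed]:
BBBBBBBB
BBBBBBBB
BBBBBBBB
BBBBBBYB
BBGGBBBB
BBGGBBBB
BBGGBBBB
BBGGBBBB
BBBBBBBB
After op 4 paint(2,3,W):
BBBBBBBB
BBBBBBBB
BBBWBBBB
BBBBBBYB
BBGGBBBB
BBGGBBBB
BBGGBBBB
BBGGBBBB
BBBBBBBB
After op 5 paint(5,2,B):
BBBBBBBB
BBBBBBBB
BBBWBBBB
BBBBBBYB
BBGGBBBB
BBBGBBBB
BBGGBBBB
BBGGBBBB
BBBBBBBB
After op 6 paint(1,4,R):
BBBBBBBB
BBBBRBBB
BBBWBBBB
BBBBBBYB
BBGGBBBB
BBBGBBBB
BBGGBBBB
BBGGBBBB
BBBBBBBB
After op 7 paint(6,2,W):
BBBBBBBB
BBBBRBBB
BBBWBBBB
BBBBBBYB
BBGGBBBB
BBBGBBBB
BBWGBBBB
BBGGBBBB
BBBBBBBB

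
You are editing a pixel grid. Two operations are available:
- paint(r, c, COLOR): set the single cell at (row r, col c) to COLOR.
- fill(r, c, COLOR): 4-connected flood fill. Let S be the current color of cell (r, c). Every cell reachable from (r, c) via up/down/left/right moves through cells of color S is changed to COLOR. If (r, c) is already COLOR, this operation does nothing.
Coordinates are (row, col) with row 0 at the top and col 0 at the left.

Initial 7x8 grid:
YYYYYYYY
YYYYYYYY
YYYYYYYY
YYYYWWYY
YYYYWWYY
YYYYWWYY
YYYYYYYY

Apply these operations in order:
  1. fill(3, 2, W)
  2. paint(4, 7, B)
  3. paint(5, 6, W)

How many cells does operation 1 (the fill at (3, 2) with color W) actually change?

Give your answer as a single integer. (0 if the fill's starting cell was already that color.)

Answer: 50

Derivation:
After op 1 fill(3,2,W) [50 cells changed]:
WWWWWWWW
WWWWWWWW
WWWWWWWW
WWWWWWWW
WWWWWWWW
WWWWWWWW
WWWWWWWW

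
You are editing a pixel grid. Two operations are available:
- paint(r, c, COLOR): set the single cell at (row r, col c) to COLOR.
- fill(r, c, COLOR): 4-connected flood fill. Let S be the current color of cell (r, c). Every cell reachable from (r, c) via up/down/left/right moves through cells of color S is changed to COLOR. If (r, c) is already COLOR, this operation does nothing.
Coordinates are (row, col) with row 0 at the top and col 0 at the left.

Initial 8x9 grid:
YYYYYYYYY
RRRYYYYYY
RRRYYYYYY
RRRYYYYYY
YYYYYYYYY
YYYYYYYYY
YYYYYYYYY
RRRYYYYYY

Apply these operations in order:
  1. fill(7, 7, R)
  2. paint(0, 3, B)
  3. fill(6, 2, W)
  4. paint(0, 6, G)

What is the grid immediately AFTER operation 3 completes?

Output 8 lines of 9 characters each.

Answer: WWWBWWWWW
WWWWWWWWW
WWWWWWWWW
WWWWWWWWW
WWWWWWWWW
WWWWWWWWW
WWWWWWWWW
WWWWWWWWW

Derivation:
After op 1 fill(7,7,R) [60 cells changed]:
RRRRRRRRR
RRRRRRRRR
RRRRRRRRR
RRRRRRRRR
RRRRRRRRR
RRRRRRRRR
RRRRRRRRR
RRRRRRRRR
After op 2 paint(0,3,B):
RRRBRRRRR
RRRRRRRRR
RRRRRRRRR
RRRRRRRRR
RRRRRRRRR
RRRRRRRRR
RRRRRRRRR
RRRRRRRRR
After op 3 fill(6,2,W) [71 cells changed]:
WWWBWWWWW
WWWWWWWWW
WWWWWWWWW
WWWWWWWWW
WWWWWWWWW
WWWWWWWWW
WWWWWWWWW
WWWWWWWWW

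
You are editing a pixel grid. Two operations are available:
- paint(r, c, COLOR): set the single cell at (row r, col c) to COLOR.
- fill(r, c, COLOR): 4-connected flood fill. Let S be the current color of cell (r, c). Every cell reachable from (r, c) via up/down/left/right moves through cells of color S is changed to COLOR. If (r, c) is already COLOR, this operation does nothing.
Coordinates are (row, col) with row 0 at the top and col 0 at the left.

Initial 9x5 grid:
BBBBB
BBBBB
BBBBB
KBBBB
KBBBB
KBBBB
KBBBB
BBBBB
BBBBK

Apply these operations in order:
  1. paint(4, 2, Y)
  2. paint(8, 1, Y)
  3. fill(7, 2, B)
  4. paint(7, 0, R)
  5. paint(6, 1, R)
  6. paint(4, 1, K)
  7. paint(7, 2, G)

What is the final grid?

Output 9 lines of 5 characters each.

Answer: BBBBB
BBBBB
BBBBB
KBBBB
KKYBB
KBBBB
KRBBB
RBGBB
BYBBK

Derivation:
After op 1 paint(4,2,Y):
BBBBB
BBBBB
BBBBB
KBBBB
KBYBB
KBBBB
KBBBB
BBBBB
BBBBK
After op 2 paint(8,1,Y):
BBBBB
BBBBB
BBBBB
KBBBB
KBYBB
KBBBB
KBBBB
BBBBB
BYBBK
After op 3 fill(7,2,B) [0 cells changed]:
BBBBB
BBBBB
BBBBB
KBBBB
KBYBB
KBBBB
KBBBB
BBBBB
BYBBK
After op 4 paint(7,0,R):
BBBBB
BBBBB
BBBBB
KBBBB
KBYBB
KBBBB
KBBBB
RBBBB
BYBBK
After op 5 paint(6,1,R):
BBBBB
BBBBB
BBBBB
KBBBB
KBYBB
KBBBB
KRBBB
RBBBB
BYBBK
After op 6 paint(4,1,K):
BBBBB
BBBBB
BBBBB
KBBBB
KKYBB
KBBBB
KRBBB
RBBBB
BYBBK
After op 7 paint(7,2,G):
BBBBB
BBBBB
BBBBB
KBBBB
KKYBB
KBBBB
KRBBB
RBGBB
BYBBK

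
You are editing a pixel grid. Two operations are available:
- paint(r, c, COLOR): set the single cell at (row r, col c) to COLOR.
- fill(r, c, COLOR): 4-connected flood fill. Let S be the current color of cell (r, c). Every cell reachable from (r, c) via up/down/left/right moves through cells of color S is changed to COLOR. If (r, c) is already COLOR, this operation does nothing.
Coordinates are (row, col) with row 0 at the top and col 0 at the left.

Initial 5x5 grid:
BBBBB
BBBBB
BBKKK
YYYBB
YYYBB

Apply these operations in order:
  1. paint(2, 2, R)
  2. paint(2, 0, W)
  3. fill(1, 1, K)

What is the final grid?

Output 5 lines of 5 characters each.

Answer: KKKKK
KKKKK
WKRKK
YYYBB
YYYBB

Derivation:
After op 1 paint(2,2,R):
BBBBB
BBBBB
BBRKK
YYYBB
YYYBB
After op 2 paint(2,0,W):
BBBBB
BBBBB
WBRKK
YYYBB
YYYBB
After op 3 fill(1,1,K) [11 cells changed]:
KKKKK
KKKKK
WKRKK
YYYBB
YYYBB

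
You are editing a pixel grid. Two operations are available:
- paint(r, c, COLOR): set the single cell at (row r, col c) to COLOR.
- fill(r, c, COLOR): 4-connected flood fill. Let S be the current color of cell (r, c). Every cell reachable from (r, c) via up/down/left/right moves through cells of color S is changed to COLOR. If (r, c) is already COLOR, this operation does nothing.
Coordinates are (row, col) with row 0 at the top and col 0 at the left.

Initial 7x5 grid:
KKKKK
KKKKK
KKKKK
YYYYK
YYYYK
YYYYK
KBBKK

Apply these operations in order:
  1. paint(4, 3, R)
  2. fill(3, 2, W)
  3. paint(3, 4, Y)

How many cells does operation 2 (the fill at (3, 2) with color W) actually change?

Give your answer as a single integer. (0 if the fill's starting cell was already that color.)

Answer: 11

Derivation:
After op 1 paint(4,3,R):
KKKKK
KKKKK
KKKKK
YYYYK
YYYRK
YYYYK
KBBKK
After op 2 fill(3,2,W) [11 cells changed]:
KKKKK
KKKKK
KKKKK
WWWWK
WWWRK
WWWWK
KBBKK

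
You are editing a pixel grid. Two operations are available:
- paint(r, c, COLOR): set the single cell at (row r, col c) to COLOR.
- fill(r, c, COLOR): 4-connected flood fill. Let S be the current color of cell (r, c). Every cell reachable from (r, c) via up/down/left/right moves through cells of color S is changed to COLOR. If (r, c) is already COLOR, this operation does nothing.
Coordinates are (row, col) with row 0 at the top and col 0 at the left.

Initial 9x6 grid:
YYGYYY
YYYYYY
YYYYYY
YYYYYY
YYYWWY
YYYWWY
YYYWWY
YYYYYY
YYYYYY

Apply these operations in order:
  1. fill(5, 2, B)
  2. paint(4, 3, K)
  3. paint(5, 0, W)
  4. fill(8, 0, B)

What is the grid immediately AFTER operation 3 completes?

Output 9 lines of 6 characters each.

Answer: BBGBBB
BBBBBB
BBBBBB
BBBBBB
BBBKWB
WBBWWB
BBBWWB
BBBBBB
BBBBBB

Derivation:
After op 1 fill(5,2,B) [47 cells changed]:
BBGBBB
BBBBBB
BBBBBB
BBBBBB
BBBWWB
BBBWWB
BBBWWB
BBBBBB
BBBBBB
After op 2 paint(4,3,K):
BBGBBB
BBBBBB
BBBBBB
BBBBBB
BBBKWB
BBBWWB
BBBWWB
BBBBBB
BBBBBB
After op 3 paint(5,0,W):
BBGBBB
BBBBBB
BBBBBB
BBBBBB
BBBKWB
WBBWWB
BBBWWB
BBBBBB
BBBBBB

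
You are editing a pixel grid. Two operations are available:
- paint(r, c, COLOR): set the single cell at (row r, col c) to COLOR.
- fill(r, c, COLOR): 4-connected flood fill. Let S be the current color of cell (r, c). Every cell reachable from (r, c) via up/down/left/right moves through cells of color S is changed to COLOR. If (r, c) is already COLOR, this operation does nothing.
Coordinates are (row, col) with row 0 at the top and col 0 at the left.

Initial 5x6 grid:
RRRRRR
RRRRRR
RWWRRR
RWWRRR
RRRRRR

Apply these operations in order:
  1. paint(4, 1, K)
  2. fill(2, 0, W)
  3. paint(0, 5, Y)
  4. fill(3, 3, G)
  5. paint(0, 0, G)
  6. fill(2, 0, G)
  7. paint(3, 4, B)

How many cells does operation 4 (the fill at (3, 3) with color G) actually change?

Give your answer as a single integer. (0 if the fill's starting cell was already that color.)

Answer: 28

Derivation:
After op 1 paint(4,1,K):
RRRRRR
RRRRRR
RWWRRR
RWWRRR
RKRRRR
After op 2 fill(2,0,W) [25 cells changed]:
WWWWWW
WWWWWW
WWWWWW
WWWWWW
WKWWWW
After op 3 paint(0,5,Y):
WWWWWY
WWWWWW
WWWWWW
WWWWWW
WKWWWW
After op 4 fill(3,3,G) [28 cells changed]:
GGGGGY
GGGGGG
GGGGGG
GGGGGG
GKGGGG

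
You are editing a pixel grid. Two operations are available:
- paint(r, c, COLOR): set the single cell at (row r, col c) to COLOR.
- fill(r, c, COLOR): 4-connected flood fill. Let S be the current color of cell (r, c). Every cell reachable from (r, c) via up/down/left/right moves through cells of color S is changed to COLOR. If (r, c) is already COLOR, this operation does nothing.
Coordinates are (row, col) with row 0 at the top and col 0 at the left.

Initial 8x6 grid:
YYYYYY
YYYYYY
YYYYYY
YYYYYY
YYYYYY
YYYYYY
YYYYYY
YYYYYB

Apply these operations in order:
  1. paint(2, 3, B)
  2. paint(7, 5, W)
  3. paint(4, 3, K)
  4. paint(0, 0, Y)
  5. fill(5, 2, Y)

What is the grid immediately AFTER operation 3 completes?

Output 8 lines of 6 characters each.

After op 1 paint(2,3,B):
YYYYYY
YYYYYY
YYYBYY
YYYYYY
YYYYYY
YYYYYY
YYYYYY
YYYYYB
After op 2 paint(7,5,W):
YYYYYY
YYYYYY
YYYBYY
YYYYYY
YYYYYY
YYYYYY
YYYYYY
YYYYYW
After op 3 paint(4,3,K):
YYYYYY
YYYYYY
YYYBYY
YYYYYY
YYYKYY
YYYYYY
YYYYYY
YYYYYW

Answer: YYYYYY
YYYYYY
YYYBYY
YYYYYY
YYYKYY
YYYYYY
YYYYYY
YYYYYW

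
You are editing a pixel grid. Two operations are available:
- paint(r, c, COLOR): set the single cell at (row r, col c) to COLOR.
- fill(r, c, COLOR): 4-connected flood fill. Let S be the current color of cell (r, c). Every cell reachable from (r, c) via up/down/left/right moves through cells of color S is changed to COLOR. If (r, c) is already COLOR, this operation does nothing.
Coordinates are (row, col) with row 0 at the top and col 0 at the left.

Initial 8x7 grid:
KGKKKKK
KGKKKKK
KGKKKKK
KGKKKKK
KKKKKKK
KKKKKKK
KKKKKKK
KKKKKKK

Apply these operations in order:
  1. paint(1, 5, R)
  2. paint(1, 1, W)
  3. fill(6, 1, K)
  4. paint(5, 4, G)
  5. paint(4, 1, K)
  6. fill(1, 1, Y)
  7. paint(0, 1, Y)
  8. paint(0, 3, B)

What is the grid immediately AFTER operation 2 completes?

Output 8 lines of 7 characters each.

After op 1 paint(1,5,R):
KGKKKKK
KGKKKRK
KGKKKKK
KGKKKKK
KKKKKKK
KKKKKKK
KKKKKKK
KKKKKKK
After op 2 paint(1,1,W):
KGKKKKK
KWKKKRK
KGKKKKK
KGKKKKK
KKKKKKK
KKKKKKK
KKKKKKK
KKKKKKK

Answer: KGKKKKK
KWKKKRK
KGKKKKK
KGKKKKK
KKKKKKK
KKKKKKK
KKKKKKK
KKKKKKK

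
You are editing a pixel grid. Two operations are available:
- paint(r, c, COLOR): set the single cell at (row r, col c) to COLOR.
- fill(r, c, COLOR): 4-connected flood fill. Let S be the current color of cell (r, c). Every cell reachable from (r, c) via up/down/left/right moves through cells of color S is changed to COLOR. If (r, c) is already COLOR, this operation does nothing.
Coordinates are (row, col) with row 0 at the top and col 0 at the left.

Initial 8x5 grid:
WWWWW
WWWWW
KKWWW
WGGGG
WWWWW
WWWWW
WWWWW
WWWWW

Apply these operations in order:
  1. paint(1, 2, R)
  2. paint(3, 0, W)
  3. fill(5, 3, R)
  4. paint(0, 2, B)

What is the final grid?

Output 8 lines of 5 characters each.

After op 1 paint(1,2,R):
WWWWW
WWRWW
KKWWW
WGGGG
WWWWW
WWWWW
WWWWW
WWWWW
After op 2 paint(3,0,W):
WWWWW
WWRWW
KKWWW
WGGGG
WWWWW
WWWWW
WWWWW
WWWWW
After op 3 fill(5,3,R) [21 cells changed]:
WWWWW
WWRWW
KKWWW
RGGGG
RRRRR
RRRRR
RRRRR
RRRRR
After op 4 paint(0,2,B):
WWBWW
WWRWW
KKWWW
RGGGG
RRRRR
RRRRR
RRRRR
RRRRR

Answer: WWBWW
WWRWW
KKWWW
RGGGG
RRRRR
RRRRR
RRRRR
RRRRR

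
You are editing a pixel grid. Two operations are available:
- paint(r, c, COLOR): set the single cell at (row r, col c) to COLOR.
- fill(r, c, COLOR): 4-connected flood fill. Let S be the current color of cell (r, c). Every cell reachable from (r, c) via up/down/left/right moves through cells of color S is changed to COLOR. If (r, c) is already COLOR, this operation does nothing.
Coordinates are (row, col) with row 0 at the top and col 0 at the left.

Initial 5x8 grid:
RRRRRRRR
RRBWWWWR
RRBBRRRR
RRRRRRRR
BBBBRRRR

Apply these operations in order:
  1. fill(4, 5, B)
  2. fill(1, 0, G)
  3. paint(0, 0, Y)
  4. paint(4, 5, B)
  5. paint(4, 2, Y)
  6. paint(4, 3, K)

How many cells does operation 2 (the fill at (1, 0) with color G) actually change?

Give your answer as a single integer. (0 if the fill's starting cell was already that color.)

After op 1 fill(4,5,B) [29 cells changed]:
BBBBBBBB
BBBWWWWB
BBBBBBBB
BBBBBBBB
BBBBBBBB
After op 2 fill(1,0,G) [36 cells changed]:
GGGGGGGG
GGGWWWWG
GGGGGGGG
GGGGGGGG
GGGGGGGG

Answer: 36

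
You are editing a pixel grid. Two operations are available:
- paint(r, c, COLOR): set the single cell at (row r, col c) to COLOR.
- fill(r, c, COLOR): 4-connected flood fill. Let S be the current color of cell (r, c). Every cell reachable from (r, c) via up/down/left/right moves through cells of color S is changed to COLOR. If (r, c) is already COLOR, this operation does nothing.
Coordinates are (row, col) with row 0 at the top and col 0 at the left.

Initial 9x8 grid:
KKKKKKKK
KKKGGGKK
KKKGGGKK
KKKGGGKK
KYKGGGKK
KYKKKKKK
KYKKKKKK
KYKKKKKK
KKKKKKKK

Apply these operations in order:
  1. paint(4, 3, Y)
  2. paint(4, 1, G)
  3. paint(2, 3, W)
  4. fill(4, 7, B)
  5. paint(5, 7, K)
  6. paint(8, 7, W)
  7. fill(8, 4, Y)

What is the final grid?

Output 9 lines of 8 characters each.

After op 1 paint(4,3,Y):
KKKKKKKK
KKKGGGKK
KKKGGGKK
KKKGGGKK
KYKYGGKK
KYKKKKKK
KYKKKKKK
KYKKKKKK
KKKKKKKK
After op 2 paint(4,1,G):
KKKKKKKK
KKKGGGKK
KKKGGGKK
KKKGGGKK
KGKYGGKK
KYKKKKKK
KYKKKKKK
KYKKKKKK
KKKKKKKK
After op 3 paint(2,3,W):
KKKKKKKK
KKKGGGKK
KKKWGGKK
KKKGGGKK
KGKYGGKK
KYKKKKKK
KYKKKKKK
KYKKKKKK
KKKKKKKK
After op 4 fill(4,7,B) [56 cells changed]:
BBBBBBBB
BBBGGGBB
BBBWGGBB
BBBGGGBB
BGBYGGBB
BYBBBBBB
BYBBBBBB
BYBBBBBB
BBBBBBBB
After op 5 paint(5,7,K):
BBBBBBBB
BBBGGGBB
BBBWGGBB
BBBGGGBB
BGBYGGBB
BYBBBBBK
BYBBBBBB
BYBBBBBB
BBBBBBBB
After op 6 paint(8,7,W):
BBBBBBBB
BBBGGGBB
BBBWGGBB
BBBGGGBB
BGBYGGBB
BYBBBBBK
BYBBBBBB
BYBBBBBB
BBBBBBBW
After op 7 fill(8,4,Y) [54 cells changed]:
YYYYYYYY
YYYGGGYY
YYYWGGYY
YYYGGGYY
YGYYGGYY
YYYYYYYK
YYYYYYYY
YYYYYYYY
YYYYYYYW

Answer: YYYYYYYY
YYYGGGYY
YYYWGGYY
YYYGGGYY
YGYYGGYY
YYYYYYYK
YYYYYYYY
YYYYYYYY
YYYYYYYW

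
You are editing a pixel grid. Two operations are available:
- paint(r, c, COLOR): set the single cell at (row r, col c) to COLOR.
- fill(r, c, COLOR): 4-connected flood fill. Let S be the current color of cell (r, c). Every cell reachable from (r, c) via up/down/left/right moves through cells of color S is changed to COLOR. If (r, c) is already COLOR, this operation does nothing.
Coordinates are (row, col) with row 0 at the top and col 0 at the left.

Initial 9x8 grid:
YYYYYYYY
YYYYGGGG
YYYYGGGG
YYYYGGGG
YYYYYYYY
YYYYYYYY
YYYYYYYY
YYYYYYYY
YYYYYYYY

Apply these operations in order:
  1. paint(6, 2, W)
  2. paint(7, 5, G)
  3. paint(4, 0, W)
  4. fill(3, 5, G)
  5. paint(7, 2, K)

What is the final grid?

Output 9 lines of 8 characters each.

Answer: YYYYYYYY
YYYYGGGG
YYYYGGGG
YYYYGGGG
WYYYYYYY
YYYYYYYY
YYWYYYYY
YYKYYGYY
YYYYYYYY

Derivation:
After op 1 paint(6,2,W):
YYYYYYYY
YYYYGGGG
YYYYGGGG
YYYYGGGG
YYYYYYYY
YYYYYYYY
YYWYYYYY
YYYYYYYY
YYYYYYYY
After op 2 paint(7,5,G):
YYYYYYYY
YYYYGGGG
YYYYGGGG
YYYYGGGG
YYYYYYYY
YYYYYYYY
YYWYYYYY
YYYYYGYY
YYYYYYYY
After op 3 paint(4,0,W):
YYYYYYYY
YYYYGGGG
YYYYGGGG
YYYYGGGG
WYYYYYYY
YYYYYYYY
YYWYYYYY
YYYYYGYY
YYYYYYYY
After op 4 fill(3,5,G) [0 cells changed]:
YYYYYYYY
YYYYGGGG
YYYYGGGG
YYYYGGGG
WYYYYYYY
YYYYYYYY
YYWYYYYY
YYYYYGYY
YYYYYYYY
After op 5 paint(7,2,K):
YYYYYYYY
YYYYGGGG
YYYYGGGG
YYYYGGGG
WYYYYYYY
YYYYYYYY
YYWYYYYY
YYKYYGYY
YYYYYYYY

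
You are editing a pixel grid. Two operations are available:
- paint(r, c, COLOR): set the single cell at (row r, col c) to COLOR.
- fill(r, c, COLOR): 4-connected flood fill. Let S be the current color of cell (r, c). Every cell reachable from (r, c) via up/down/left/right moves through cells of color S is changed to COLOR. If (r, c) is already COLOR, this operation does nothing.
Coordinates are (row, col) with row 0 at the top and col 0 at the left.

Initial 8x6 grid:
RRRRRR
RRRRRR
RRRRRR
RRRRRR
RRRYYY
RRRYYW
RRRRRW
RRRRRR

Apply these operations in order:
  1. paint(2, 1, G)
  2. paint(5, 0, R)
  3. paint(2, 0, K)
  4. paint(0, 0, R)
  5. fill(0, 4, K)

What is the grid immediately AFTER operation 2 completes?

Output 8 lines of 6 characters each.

After op 1 paint(2,1,G):
RRRRRR
RRRRRR
RGRRRR
RRRRRR
RRRYYY
RRRYYW
RRRRRW
RRRRRR
After op 2 paint(5,0,R):
RRRRRR
RRRRRR
RGRRRR
RRRRRR
RRRYYY
RRRYYW
RRRRRW
RRRRRR

Answer: RRRRRR
RRRRRR
RGRRRR
RRRRRR
RRRYYY
RRRYYW
RRRRRW
RRRRRR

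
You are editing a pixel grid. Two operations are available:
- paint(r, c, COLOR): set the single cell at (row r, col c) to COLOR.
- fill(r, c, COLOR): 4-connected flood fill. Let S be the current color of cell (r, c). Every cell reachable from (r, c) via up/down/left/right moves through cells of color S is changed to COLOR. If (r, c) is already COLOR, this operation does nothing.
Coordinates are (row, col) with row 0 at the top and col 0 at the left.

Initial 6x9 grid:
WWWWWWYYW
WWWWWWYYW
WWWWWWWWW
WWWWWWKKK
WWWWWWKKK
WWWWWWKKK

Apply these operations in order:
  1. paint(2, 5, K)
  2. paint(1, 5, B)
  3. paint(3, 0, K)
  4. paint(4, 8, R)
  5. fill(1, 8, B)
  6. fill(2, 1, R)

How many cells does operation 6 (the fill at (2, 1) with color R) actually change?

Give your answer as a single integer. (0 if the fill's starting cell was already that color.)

After op 1 paint(2,5,K):
WWWWWWYYW
WWWWWWYYW
WWWWWKWWW
WWWWWWKKK
WWWWWWKKK
WWWWWWKKK
After op 2 paint(1,5,B):
WWWWWWYYW
WWWWWBYYW
WWWWWKWWW
WWWWWWKKK
WWWWWWKKK
WWWWWWKKK
After op 3 paint(3,0,K):
WWWWWWYYW
WWWWWBYYW
WWWWWKWWW
KWWWWWKKK
WWWWWWKKK
WWWWWWKKK
After op 4 paint(4,8,R):
WWWWWWYYW
WWWWWBYYW
WWWWWKWWW
KWWWWWKKK
WWWWWWKKR
WWWWWWKKK
After op 5 fill(1,8,B) [5 cells changed]:
WWWWWWYYB
WWWWWBYYB
WWWWWKBBB
KWWWWWKKK
WWWWWWKKR
WWWWWWKKK
After op 6 fill(2,1,R) [33 cells changed]:
RRRRRRYYB
RRRRRBYYB
RRRRRKBBB
KRRRRRKKK
RRRRRRKKR
RRRRRRKKK

Answer: 33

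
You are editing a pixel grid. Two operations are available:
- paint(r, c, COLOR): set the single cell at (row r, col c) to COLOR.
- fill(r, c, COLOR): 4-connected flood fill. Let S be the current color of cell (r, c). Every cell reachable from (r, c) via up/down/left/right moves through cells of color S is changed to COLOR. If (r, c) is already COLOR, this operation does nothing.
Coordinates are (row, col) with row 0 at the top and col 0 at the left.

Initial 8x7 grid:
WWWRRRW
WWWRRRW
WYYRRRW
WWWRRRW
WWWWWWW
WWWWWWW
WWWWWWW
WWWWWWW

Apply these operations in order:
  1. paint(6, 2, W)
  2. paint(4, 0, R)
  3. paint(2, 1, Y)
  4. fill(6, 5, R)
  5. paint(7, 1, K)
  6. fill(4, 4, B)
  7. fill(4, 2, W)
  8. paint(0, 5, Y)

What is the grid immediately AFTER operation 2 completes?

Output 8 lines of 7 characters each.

After op 1 paint(6,2,W):
WWWRRRW
WWWRRRW
WYYRRRW
WWWRRRW
WWWWWWW
WWWWWWW
WWWWWWW
WWWWWWW
After op 2 paint(4,0,R):
WWWRRRW
WWWRRRW
WYYRRRW
WWWRRRW
RWWWWWW
WWWWWWW
WWWWWWW
WWWWWWW

Answer: WWWRRRW
WWWRRRW
WYYRRRW
WWWRRRW
RWWWWWW
WWWWWWW
WWWWWWW
WWWWWWW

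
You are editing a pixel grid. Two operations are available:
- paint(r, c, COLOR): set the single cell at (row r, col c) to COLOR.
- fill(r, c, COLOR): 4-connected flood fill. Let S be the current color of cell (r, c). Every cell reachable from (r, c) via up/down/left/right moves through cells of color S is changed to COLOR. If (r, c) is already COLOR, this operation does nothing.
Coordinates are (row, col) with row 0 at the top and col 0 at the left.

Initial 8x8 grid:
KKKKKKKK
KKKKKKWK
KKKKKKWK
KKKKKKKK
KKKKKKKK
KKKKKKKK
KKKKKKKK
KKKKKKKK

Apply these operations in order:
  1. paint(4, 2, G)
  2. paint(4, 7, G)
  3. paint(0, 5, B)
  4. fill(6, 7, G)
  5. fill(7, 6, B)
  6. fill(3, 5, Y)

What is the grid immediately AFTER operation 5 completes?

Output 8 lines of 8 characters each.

Answer: BBBBBBBB
BBBBBBWB
BBBBBBWB
BBBBBBBB
BBBBBBBB
BBBBBBBB
BBBBBBBB
BBBBBBBB

Derivation:
After op 1 paint(4,2,G):
KKKKKKKK
KKKKKKWK
KKKKKKWK
KKKKKKKK
KKGKKKKK
KKKKKKKK
KKKKKKKK
KKKKKKKK
After op 2 paint(4,7,G):
KKKKKKKK
KKKKKKWK
KKKKKKWK
KKKKKKKK
KKGKKKKG
KKKKKKKK
KKKKKKKK
KKKKKKKK
After op 3 paint(0,5,B):
KKKKKBKK
KKKKKKWK
KKKKKKWK
KKKKKKKK
KKGKKKKG
KKKKKKKK
KKKKKKKK
KKKKKKKK
After op 4 fill(6,7,G) [59 cells changed]:
GGGGGBGG
GGGGGGWG
GGGGGGWG
GGGGGGGG
GGGGGGGG
GGGGGGGG
GGGGGGGG
GGGGGGGG
After op 5 fill(7,6,B) [61 cells changed]:
BBBBBBBB
BBBBBBWB
BBBBBBWB
BBBBBBBB
BBBBBBBB
BBBBBBBB
BBBBBBBB
BBBBBBBB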